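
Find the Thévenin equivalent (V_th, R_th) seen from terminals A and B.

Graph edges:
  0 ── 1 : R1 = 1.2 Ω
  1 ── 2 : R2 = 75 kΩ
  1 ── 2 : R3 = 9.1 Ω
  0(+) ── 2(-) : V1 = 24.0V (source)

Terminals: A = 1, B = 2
Step 1 — V_th is the open-circuit voltage V_A - V_B (nothing connected across the terminals).
Nodal analysis, taking node 2 as the 0 V reference.
Source V1 fixes V_0 = 24 V.
KCL at each unknown node (sum of currents leaving = 0; resistances in Ω):
  Node 1: (V_1 - 24)/1.2 + (V_1 - 0)/75000 + (V_1 - 0)/9.1 = 0
Collecting terms: 0.9432 × V_1 = 20  =>  V_1 = 21.2 V
V_th = V_1 - V_2 = 21.2 - 0 = 21.2 V
Step 2 — R_th: zero the source — replace V1 by a short circuit (node 2 merges into node 0) — and find the resistance seen between A (node 1) and B (node 0).
Reduce the network between node 1 (A) and node 0 (B) by series/parallel combination:
  Rp1 = R1 ‖ R2 ‖ R3 (parallel, all between nodes 0 and 1) = 1/(1/1.2 + 1/75000 + 1/9.1) = 1.06 Ω
R_th = 1.06 Ω

Final answer: V_th = 21.2 V, R_th = 1.06 Ω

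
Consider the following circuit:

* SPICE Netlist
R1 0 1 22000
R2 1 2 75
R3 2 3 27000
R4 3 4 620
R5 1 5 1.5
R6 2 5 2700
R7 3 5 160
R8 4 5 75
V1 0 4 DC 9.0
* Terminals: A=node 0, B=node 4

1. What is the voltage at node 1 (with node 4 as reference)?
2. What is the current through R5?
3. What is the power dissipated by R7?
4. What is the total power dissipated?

Nodal analysis, taking node 4 as the 0 V reference.
Source V1 fixes V_0 = 9 V.
KCL at each unknown node (sum of currents leaving = 0; resistances in Ω):
  Node 1: (V_1 - 9)/22000 + (V_1 - V_2)/75 + (V_1 - V_5)/1.5 = 0
  Node 2: (V_2 - V_1)/75 + (V_2 - V_3)/27000 + (V_2 - V_5)/2700 = 0
  Node 3: (V_3 - V_2)/27000 + (V_3 - 0)/620 + (V_3 - V_5)/160 = 0
  Node 5: (V_5 - V_1)/1.5 + (V_5 - V_2)/2700 + (V_5 - V_3)/160 + (V_5 - 0)/75 = 0
Collecting terms (coefficients in siemens):
  0.68·V_1 - 0.01333·V_2 - 0.6667·V_5 = 0.0004091
  0.01374·V_2 - 0.01333·V_1 - 0.00003704·V_3 - 0.0003704·V_5 = 0
  0.0079·V_3 - 0.00003704·V_2 - 0.00625·V_5 = 0
  0.6866·V_5 - 0.6667·V_1 - 0.0003704·V_2 - 0.00625·V_3 = 0
Solving these 4 simultaneous equations (Gaussian elimination) gives:
  V_1 = 0.02851 V, V_2 = 0.02848 V, V_3 = 0.02221 V, V_5 = 0.0279 V
Part 1:
  Read off the nodal solution: V_1 = 0.02851 V
Part 2:
  I_R5 = (V_1 - V_5)/R5 = (0.02851 - 0.0279)/1.5 = 0.0004073 A
  Magnitude: I_R5 = 0.0004073 A
Part 3:
  I_R7 = (V_3 - V_5)/R7 = (0.02221 - 0.0279)/160 = -0.00003558 A
  P_R7 = I_R7² × R7 = (-0.00003558)² × 160 = 0.0000002026 W
Part 4:
  Power in each resistor, P = (ΔV)²/R:
    P_R1 = (9 - 0.02851)²/22000 = 0.003659 W
    P_R2 = (0.02851 - 0.02848)²/75 = 0.00000000001493 W
    P_R3 = (0.02848 - 0.02221)²/27000 = 0.000000001456 W
    P_R4 = (0.02221 - 0)²/620 = 0.0000007953 W
    P_R5 = (0.02851 - 0.0279)²/1.5 = 0.0000002489 W
    P_R6 = (0.02848 - 0.0279)²/2700 = 0.0000000001235 W
    P_R7 = (0.02221 - 0.0279)²/160 = 0.0000002026 W
    P_R8 = (0 - 0.0279)²/75 = 0.00001038 W
  P_total = P_R1 + P_R2 + P_R3 + P_R4 + P_R5 + P_R6 + P_R7 + P_R8 = 0.00367 W

Final answers:
1. V_1 = 0.02851 V
2. I_R5 = 0.0004073 A
3. P_R7 = 2.026e-07 W
4. P_total = 0.00367 W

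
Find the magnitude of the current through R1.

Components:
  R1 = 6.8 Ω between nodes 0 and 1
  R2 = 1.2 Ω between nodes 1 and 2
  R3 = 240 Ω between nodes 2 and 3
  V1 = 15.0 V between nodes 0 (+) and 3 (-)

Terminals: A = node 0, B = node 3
Nodal analysis, taking node 3 as the 0 V reference.
Source V1 fixes V_0 = 15 V.
KCL at each unknown node (sum of currents leaving = 0; resistances in Ω):
  Node 1: (V_1 - 15)/6.8 + (V_1 - V_2)/1.2 = 0
  Node 2: (V_2 - V_1)/1.2 + (V_2 - 0)/240 = 0
Collecting terms (coefficients in siemens):
  0.9804·V_1 - 0.8333·V_2 = 2.206
  0.8375·V_2 - 0.8333·V_1 = 0
Determinant D = (0.9804)(0.8375) - (-0.8333)(-0.8333) = 0.1266
V_1 = [(2.206)(0.8375) - (-0.8333)(0)]/D = 14.59 V
V_2 = [(0.9804)(0) - (2.206)(-0.8333)]/D = 14.52 V
I_R1 = (V_0 - V_1)/R1 = (15 - 14.59)/6.8 = 0.06048 A
|I_R1| = 0.06048 A

Final answer: |I_R1| = 0.06048 A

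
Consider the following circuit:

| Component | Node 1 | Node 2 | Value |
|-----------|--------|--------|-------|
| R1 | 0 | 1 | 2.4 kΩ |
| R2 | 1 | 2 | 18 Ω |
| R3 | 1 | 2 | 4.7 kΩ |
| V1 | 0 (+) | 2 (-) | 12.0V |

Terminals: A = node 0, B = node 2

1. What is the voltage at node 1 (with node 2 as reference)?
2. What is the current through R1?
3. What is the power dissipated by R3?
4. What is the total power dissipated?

Nodal analysis, taking node 2 as the 0 V reference.
Source V1 fixes V_0 = 12 V.
KCL at each unknown node (sum of currents leaving = 0; resistances in Ω):
  Node 1: (V_1 - 12)/2400 + (V_1 - 0)/18 + (V_1 - 0)/4700 = 0
Collecting terms: 0.05618 × V_1 = 0.005  =>  V_1 = 0.08899 V
Part 1:
  Read off the nodal solution: V_1 = 0.08899 V
Part 2:
  I_R1 = (V_0 - V_1)/R1 = (12 - 0.08899)/2400 = 0.004963 A
  Magnitude: I_R1 = 0.004963 A
Part 3:
  I_R3 = (V_1 - V_2)/R3 = (0.08899 - 0)/4700 = 0.00001893 A
  P_R3 = I_R3² × R3 = (0.00001893)² × 4700 = 0.000001685 W
Part 4:
  Power in each resistor, P = (ΔV)²/R:
    P_R1 = (12 - 0.08899)²/2400 = 0.05911 W
    P_R2 = (0.08899 - 0)²/18 = 0.00044 W
    P_R3 = (0.08899 - 0)²/4700 = 0.000001685 W
  P_total = P_R1 + P_R2 + P_R3 = 0.05956 W

Final answers:
1. V_1 = 0.08899 V
2. I_R1 = 0.004963 A
3. P_R3 = 1.685e-06 W
4. P_total = 0.05956 W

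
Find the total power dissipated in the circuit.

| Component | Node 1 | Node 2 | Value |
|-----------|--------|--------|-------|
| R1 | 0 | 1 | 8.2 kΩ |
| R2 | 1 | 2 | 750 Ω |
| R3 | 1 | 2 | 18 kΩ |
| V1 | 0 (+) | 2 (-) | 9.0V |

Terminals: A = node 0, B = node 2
Nodal analysis, taking node 2 as the 0 V reference.
Source V1 fixes V_0 = 9 V.
KCL at each unknown node (sum of currents leaving = 0; resistances in Ω):
  Node 1: (V_1 - 9)/8200 + (V_1 - 0)/750 + (V_1 - 0)/18000 = 0
Collecting terms: 0.001511 × V_1 = 0.001098  =>  V_1 = 0.7265 V
Power in each resistor, P = (ΔV)²/R:
  P_R1 = (9 - 0.7265)²/8200 = 0.008348 W
  P_R2 = (0.7265 - 0)²/750 = 0.0007037 W
  P_R3 = (0.7265 - 0)²/18000 = 0.00002932 W
P_total = P_R1 + P_R2 + P_R3 = 0.009081 W

Final answer: 0.009081 W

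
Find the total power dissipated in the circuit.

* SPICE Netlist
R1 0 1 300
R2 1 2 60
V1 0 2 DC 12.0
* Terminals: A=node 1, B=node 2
Nodal analysis, taking node 2 as the 0 V reference.
Source V1 fixes V_0 = 12 V.
KCL at each unknown node (sum of currents leaving = 0; resistances in Ω):
  Node 1: (V_1 - 12)/300 + (V_1 - 0)/60 = 0
Collecting terms: 0.02 × V_1 = 0.04  =>  V_1 = 2 V
Power in each resistor, P = (ΔV)²/R:
  P_R1 = (12 - 2)²/300 = 0.3333 W
  P_R2 = (2 - 0)²/60 = 0.06667 W
P_total = P_R1 + P_R2 = 0.4 W

Final answer: 0.4 W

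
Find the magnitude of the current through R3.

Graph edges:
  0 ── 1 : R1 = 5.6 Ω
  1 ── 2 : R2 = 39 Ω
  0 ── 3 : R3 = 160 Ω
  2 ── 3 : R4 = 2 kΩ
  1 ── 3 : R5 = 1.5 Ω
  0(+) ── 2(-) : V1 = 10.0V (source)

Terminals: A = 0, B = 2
Nodal analysis, taking node 2 as the 0 V reference.
Source V1 fixes V_0 = 10 V.
KCL at each unknown node (sum of currents leaving = 0; resistances in Ω):
  Node 1: (V_1 - 10)/5.6 + (V_1 - 0)/39 + (V_1 - V_3)/1.5 = 0
  Node 3: (V_3 - 10)/160 + (V_3 - 0)/2000 + (V_3 - V_1)/1.5 = 0
Collecting terms (coefficients in siemens):
  0.8709·V_1 - 0.6667·V_3 = 1.786
  0.6734·V_3 - 0.6667·V_1 = 0.0625
Determinant D = (0.8709)(0.6734) - (-0.6667)(-0.6667) = 0.142
V_1 = [(1.786)(0.6734) - (-0.6667)(0.0625)]/D = 8.761 V
V_3 = [(0.8709)(0.0625) - (1.786)(-0.6667)]/D = 8.766 V
I_R3 = (V_0 - V_3)/R3 = (10 - 8.766)/160 = 0.007714 A
|I_R3| = 0.007714 A

Final answer: |I_R3| = 0.007714 A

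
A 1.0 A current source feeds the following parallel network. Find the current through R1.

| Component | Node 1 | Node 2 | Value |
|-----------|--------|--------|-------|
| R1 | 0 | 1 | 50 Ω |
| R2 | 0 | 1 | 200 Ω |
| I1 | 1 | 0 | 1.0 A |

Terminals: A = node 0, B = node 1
All resistors sit directly between nodes 0 and 1, so they are in parallel and share one voltage V; the full source current 1 A splits among them.
1/R_par = 1/50 + 1/200 = 0.025 S  =>  R_par = 40 Ω
V = I × R_par = 1 × 40 = 40 V
I_R1 = V/R1 = 40/50 = 0.8 A

Final answer: 0.8 A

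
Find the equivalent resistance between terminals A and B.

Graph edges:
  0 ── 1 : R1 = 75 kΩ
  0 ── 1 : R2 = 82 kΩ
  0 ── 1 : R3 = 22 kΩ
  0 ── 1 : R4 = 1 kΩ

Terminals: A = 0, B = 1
Reduce the network between node 0 (A) and node 1 (B) by series/parallel combination:
  Rp1 = R1 ‖ R2 ‖ R3 ‖ R4 (parallel, all between nodes 0 and 1) = 1/(1/75000 + 1/82000 + 1/22000 + 1/1000) = 933.7 Ω
R_eq = 933.7 Ω

Final answer: 933.7 Ω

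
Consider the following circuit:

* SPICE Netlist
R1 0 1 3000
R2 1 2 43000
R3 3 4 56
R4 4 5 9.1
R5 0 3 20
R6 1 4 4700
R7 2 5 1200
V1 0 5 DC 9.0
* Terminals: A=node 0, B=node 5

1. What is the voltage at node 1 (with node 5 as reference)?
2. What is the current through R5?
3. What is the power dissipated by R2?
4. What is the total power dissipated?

Nodal analysis, taking node 5 as the 0 V reference.
Source V1 fixes V_0 = 9 V.
KCL at each unknown node (sum of currents leaving = 0; resistances in Ω):
  Node 1: (V_1 - 9)/3000 + (V_1 - V_2)/43000 + (V_1 - V_4)/4700 = 0
  Node 2: (V_2 - V_1)/43000 + (V_2 - 0)/1200 = 0
  Node 3: (V_3 - V_4)/56 + (V_3 - 9)/20 = 0
  Node 4: (V_4 - V_3)/56 + (V_4 - 0)/9.1 + (V_4 - V_1)/4700 = 0
Collecting terms (coefficients in siemens):
  0.0005694·V_1 - 0.00002326·V_2 - 0.0002128·V_4 = 0.003
  0.0008566·V_2 - 0.00002326·V_1 = 0
  0.06786·V_3 - 0.01786·V_4 = 0.45
  0.128·V_4 - 0.0002128·V_1 - 0.01786·V_3 = 0
Solving these 4 simultaneous equations (Gaussian elimination) gives:
  V_1 = 5.638 V, V_2 = 0.1531 V, V_3 = 6.887 V, V_4 = 0.9705 V
Part 1:
  Read off the nodal solution: V_1 = 5.638 V
Part 2:
  I_R5 = (V_0 - V_3)/R5 = (9 - 6.887)/20 = 0.1057 A
  Magnitude: I_R5 = 0.1057 A
Part 3:
  I_R2 = (V_1 - V_2)/R2 = (5.638 - 0.1531)/43000 = 0.0001276 A
  P_R2 = I_R2² × R2 = (0.0001276)² × 43000 = 0.0006996 W
Part 4:
  Power in each resistor, P = (ΔV)²/R:
    P_R1 = (9 - 5.638)²/3000 = 0.003768 W
    P_R2 = (5.638 - 0.1531)²/43000 = 0.0006996 W
    P_R3 = (6.887 - 0.9705)²/56 = 0.6251 W
    P_R4 = (0.9705 - 0)²/9.1 = 0.1035 W
    P_R5 = (9 - 6.887)²/20 = 0.2232 W
    P_R6 = (5.638 - 0.9705)²/4700 = 0.004635 W
    P_R7 = (0.1531 - 0)²/1200 = 0.00001953 W
  P_total = P_R1 + P_R2 + P_R3 + P_R4 + P_R5 + P_R6 + P_R7 = 0.961 W

Final answers:
1. V_1 = 5.638 V
2. I_R5 = 0.1057 A
3. P_R2 = 0.0006996 W
4. P_total = 0.961 W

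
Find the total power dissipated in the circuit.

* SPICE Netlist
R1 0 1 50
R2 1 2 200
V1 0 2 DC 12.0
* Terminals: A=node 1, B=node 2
Nodal analysis, taking node 2 as the 0 V reference.
Source V1 fixes V_0 = 12 V.
KCL at each unknown node (sum of currents leaving = 0; resistances in Ω):
  Node 1: (V_1 - 12)/50 + (V_1 - 0)/200 = 0
Collecting terms: 0.025 × V_1 = 0.24  =>  V_1 = 9.6 V
Power in each resistor, P = (ΔV)²/R:
  P_R1 = (12 - 9.6)²/50 = 0.1152 W
  P_R2 = (9.6 - 0)²/200 = 0.4608 W
P_total = P_R1 + P_R2 = 0.576 W

Final answer: 0.576 W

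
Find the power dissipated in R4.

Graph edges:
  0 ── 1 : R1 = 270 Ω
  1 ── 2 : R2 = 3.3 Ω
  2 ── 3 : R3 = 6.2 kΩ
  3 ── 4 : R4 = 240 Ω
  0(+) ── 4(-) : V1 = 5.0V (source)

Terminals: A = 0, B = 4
Nodal analysis, taking node 4 as the 0 V reference.
Source V1 fixes V_0 = 5 V.
KCL at each unknown node (sum of currents leaving = 0; resistances in Ω):
  Node 1: (V_1 - 5)/270 + (V_1 - V_2)/3.3 = 0
  Node 2: (V_2 - V_1)/3.3 + (V_2 - V_3)/6200 = 0
  Node 3: (V_3 - V_2)/6200 + (V_3 - 0)/240 = 0
Collecting terms (coefficients in siemens):
  0.3067·V_1 - 0.303·V_2 = 0.01852
  0.3032·V_2 - 0.303·V_1 - 0.0001613·V_3 = 0
  0.004328·V_3 - 0.0001613·V_2 = 0
Solving these 3 simultaneous equations (Gaussian elimination) gives:
  V_1 = 4.799 V, V_2 = 4.796 V, V_3 = 0.1787 V
I_R4 = (V_3 - V_4)/R4 = (0.1787 - 0)/240 = 0.0007448 A
P_R4 = I_R4² × R4 = (0.0007448)² × 240 = 0.0001331 W

Final answer: 0.0001331 W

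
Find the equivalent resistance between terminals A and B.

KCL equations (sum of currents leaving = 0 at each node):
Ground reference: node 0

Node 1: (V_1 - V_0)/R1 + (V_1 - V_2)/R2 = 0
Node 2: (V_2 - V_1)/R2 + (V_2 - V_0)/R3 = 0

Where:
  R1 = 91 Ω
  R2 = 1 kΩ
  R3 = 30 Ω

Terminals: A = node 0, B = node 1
Reduce the network between node 0 (A) and node 1 (B) by series/parallel combination:
  Rs1 = R3 + R2 (series, joined only at node 2) = 30 + 1000 = 1030 Ω
  Rp1 = R1 ‖ Rs1 (parallel, both between nodes 0 and 1) = 1/(1/91 + 1/1030) = 83.61 Ω
R_eq = 83.61 Ω

Final answer: 83.61 Ω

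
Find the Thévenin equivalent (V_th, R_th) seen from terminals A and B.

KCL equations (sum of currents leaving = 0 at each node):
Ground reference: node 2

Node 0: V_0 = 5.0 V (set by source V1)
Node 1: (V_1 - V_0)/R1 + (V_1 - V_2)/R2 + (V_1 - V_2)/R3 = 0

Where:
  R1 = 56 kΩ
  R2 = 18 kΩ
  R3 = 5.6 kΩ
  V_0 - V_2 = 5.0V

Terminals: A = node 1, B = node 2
Step 1 — V_th is the open-circuit voltage V_A - V_B (nothing connected across the terminals).
Nodal analysis, taking node 2 as the 0 V reference.
Source V1 fixes V_0 = 5 V.
KCL at each unknown node (sum of currents leaving = 0; resistances in Ω):
  Node 1: (V_1 - 5)/56000 + (V_1 - 0)/18000 + (V_1 - 0)/5600 = 0
Collecting terms: 0.000252 × V_1 = 0.00008929  =>  V_1 = 0.3543 V
V_th = V_1 - V_2 = 0.3543 - 0 = 0.3543 V
Step 2 — R_th: zero the source — replace V1 by a short circuit (node 2 merges into node 0) — and find the resistance seen between A (node 1) and B (node 0).
Reduce the network between node 1 (A) and node 0 (B) by series/parallel combination:
  Rp1 = R1 ‖ R2 ‖ R3 (parallel, all between nodes 0 and 1) = 1/(1/56000 + 1/18000 + 1/5600) = 3969 Ω
R_th = 3.969 kΩ

Final answer: V_th = 0.3543 V, R_th = 3.969 kΩ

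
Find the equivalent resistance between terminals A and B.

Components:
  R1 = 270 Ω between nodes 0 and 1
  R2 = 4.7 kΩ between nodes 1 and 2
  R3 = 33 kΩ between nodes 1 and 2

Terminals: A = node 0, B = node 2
Reduce the network between node 0 (A) and node 2 (B) by series/parallel combination:
  Rp1 = R2 ‖ R3 (parallel, both between nodes 1 and 2) = 1/(1/4700 + 1/33000) = 4114 Ω
  Rs1 = R1 + Rp1 (series, joined only at node 1) = 270 + 4114 = 4384 Ω
R_eq = 4.384 kΩ

Final answer: 4.384 kΩ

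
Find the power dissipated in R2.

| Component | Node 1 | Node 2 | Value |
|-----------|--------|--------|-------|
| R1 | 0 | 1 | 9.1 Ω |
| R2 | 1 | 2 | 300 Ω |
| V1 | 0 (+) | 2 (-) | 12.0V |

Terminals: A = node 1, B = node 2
Nodal analysis, taking node 2 as the 0 V reference.
Source V1 fixes V_0 = 12 V.
KCL at each unknown node (sum of currents leaving = 0; resistances in Ω):
  Node 1: (V_1 - 12)/9.1 + (V_1 - 0)/300 = 0
Collecting terms: 0.1132 × V_1 = 1.319  =>  V_1 = 11.65 V
I_R2 = (V_1 - V_2)/R2 = (11.65 - 0)/300 = 0.03882 A
P_R2 = I_R2² × R2 = (0.03882)² × 300 = 0.4522 W

Final answer: 0.4522 W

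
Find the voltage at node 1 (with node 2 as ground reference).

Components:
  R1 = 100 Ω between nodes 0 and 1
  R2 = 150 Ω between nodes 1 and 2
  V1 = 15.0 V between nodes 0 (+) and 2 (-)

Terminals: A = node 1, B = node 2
Nodal analysis, taking node 2 as the 0 V reference.
Source V1 fixes V_0 = 15 V.
KCL at each unknown node (sum of currents leaving = 0; resistances in Ω):
  Node 1: (V_1 - 15)/100 + (V_1 - 0)/150 = 0
Collecting terms: 0.01667 × V_1 = 0.15  =>  V_1 = 9 V
The requested potential is V_1 = 9 V.

Final answer: V_1 = 9 V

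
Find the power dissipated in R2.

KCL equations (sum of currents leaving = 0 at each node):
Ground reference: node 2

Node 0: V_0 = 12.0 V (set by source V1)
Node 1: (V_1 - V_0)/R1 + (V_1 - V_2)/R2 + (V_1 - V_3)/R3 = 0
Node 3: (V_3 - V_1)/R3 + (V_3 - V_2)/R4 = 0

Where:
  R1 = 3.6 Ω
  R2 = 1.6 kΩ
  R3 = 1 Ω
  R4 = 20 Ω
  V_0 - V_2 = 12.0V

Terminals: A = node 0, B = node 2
Nodal analysis, taking node 2 as the 0 V reference.
Source V1 fixes V_0 = 12 V.
KCL at each unknown node (sum of currents leaving = 0; resistances in Ω):
  Node 1: (V_1 - 12)/3.6 + (V_1 - 0)/1600 + (V_1 - V_3)/1 = 0
  Node 3: (V_3 - V_1)/1 + (V_3 - 0)/20 = 0
Collecting terms (coefficients in siemens):
  1.278·V_1 - 1·V_3 = 3.333
  1.05·V_3 - 1·V_1 = 0
Determinant D = (1.278)(1.05) - (-1)(-1) = 0.3423
V_1 = [(3.333)(1.05) - (-1)(0)]/D = 10.22 V
V_3 = [(1.278)(0) - (3.333)(-1)]/D = 9.737 V
I_R2 = (V_1 - V_2)/R2 = (10.22 - 0)/1600 = 0.00639 A
P_R2 = I_R2² × R2 = (0.00639)² × 1600 = 0.06533 W

Final answer: 0.06533 W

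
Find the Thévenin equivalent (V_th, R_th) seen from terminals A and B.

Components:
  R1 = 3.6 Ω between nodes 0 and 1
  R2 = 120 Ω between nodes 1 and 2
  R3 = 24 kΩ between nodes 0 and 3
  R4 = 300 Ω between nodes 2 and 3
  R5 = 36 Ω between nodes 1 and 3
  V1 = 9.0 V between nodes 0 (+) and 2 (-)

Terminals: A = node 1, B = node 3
Step 1 — V_th is the open-circuit voltage V_A - V_B (nothing connected across the terminals).
Nodal analysis, taking node 2 as the 0 V reference.
Source V1 fixes V_0 = 9 V.
KCL at each unknown node (sum of currents leaving = 0; resistances in Ω):
  Node 1: (V_1 - 9)/3.6 + (V_1 - 0)/120 + (V_1 - V_3)/36 = 0
  Node 3: (V_3 - 9)/24000 + (V_3 - 0)/300 + (V_3 - V_1)/36 = 0
Collecting terms (coefficients in siemens):
  0.3139·V_1 - 0.02778·V_3 = 2.5
  0.03115·V_3 - 0.02778·V_1 = 0.000375
Determinant D = (0.3139)(0.03115) - (-0.02778)(-0.02778) = 0.009007
V_1 = [(2.5)(0.03115) - (-0.02778)(0.000375)]/D = 8.648 V
V_3 = [(0.3139)(0.000375) - (2.5)(-0.02778)]/D = 7.723 V
V_th = V_1 - V_3 = 8.648 - 7.723 = 0.9249 V
Step 2 — R_th: zero the source — replace V1 by a short circuit (node 2 merges into node 0) — and find the resistance seen between A (node 1) and B (node 3).
Reduce the network between node 1 (A) and node 3 (B) by series/parallel combination:
  Rp1 = R1 ‖ R2 (parallel, both between nodes 0 and 1) = 1/(1/3.6 + 1/120) = 3.495 Ω
  Rp2 = R3 ‖ R4 (parallel, both between nodes 0 and 3) = 1/(1/24000 + 1/300) = 296.3 Ω
  Rs1 = Rp1 + Rp2 (series, joined only at node 0) = 3.495 + 296.3 = 299.8 Ω
  Rp3 = R5 ‖ Rs1 (parallel, both between nodes 1 and 3) = 1/(1/36 + 1/299.8) = 32.14 Ω
R_th = 32.14 Ω

Final answer: V_th = 0.9249 V, R_th = 32.14 Ω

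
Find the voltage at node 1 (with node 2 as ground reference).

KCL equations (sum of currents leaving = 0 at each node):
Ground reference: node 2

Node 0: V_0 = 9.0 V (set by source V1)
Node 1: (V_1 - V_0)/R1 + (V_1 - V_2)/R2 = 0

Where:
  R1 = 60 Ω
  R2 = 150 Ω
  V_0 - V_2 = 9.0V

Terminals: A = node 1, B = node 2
Nodal analysis, taking node 2 as the 0 V reference.
Source V1 fixes V_0 = 9 V.
KCL at each unknown node (sum of currents leaving = 0; resistances in Ω):
  Node 1: (V_1 - 9)/60 + (V_1 - 0)/150 = 0
Collecting terms: 0.02333 × V_1 = 0.15  =>  V_1 = 6.429 V
The requested potential is V_1 = 6.429 V.

Final answer: V_1 = 6.429 V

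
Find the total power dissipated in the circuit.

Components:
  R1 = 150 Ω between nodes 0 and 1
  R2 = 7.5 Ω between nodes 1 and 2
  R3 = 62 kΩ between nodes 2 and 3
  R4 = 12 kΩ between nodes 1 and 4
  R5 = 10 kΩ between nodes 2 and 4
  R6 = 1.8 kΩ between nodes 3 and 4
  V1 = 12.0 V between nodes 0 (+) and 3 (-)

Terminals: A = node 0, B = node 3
Nodal analysis, taking node 3 as the 0 V reference.
Source V1 fixes V_0 = 12 V.
KCL at each unknown node (sum of currents leaving = 0; resistances in Ω):
  Node 1: (V_1 - 12)/150 + (V_1 - V_2)/7.5 + (V_1 - V_4)/12000 = 0
  Node 2: (V_2 - V_1)/7.5 + (V_2 - 0)/62000 + (V_2 - V_4)/10000 = 0
  Node 4: (V_4 - V_1)/12000 + (V_4 - V_2)/10000 + (V_4 - 0)/1800 = 0
Collecting terms (coefficients in siemens):
  0.1401·V_1 - 0.1333·V_2 - 0.00008333·V_4 = 0.08
  0.1334·V_2 - 0.1333·V_1 - 0.0001·V_4 = 0
  0.0007389·V_4 - 0.00008333·V_1 - 0.0001·V_2 = 0
Solving these 3 simultaneous equations (Gaussian elimination) gives:
  V_1 = 11.73 V, V_2 = 11.72 V, V_4 = 2.909 V
Power in each resistor, P = (ΔV)²/R:
  P_R1 = (12 - 11.73)²/150 = 0.0004888 W
  P_R2 = (11.73 - 11.72)²/7.5 = 0.000008591 W
  P_R3 = (11.72 - 0)²/62000 = 0.002216 W
  P_R4 = (11.73 - 2.909)²/12000 = 0.006483 W
  P_R5 = (11.72 - 2.909)²/10000 = 0.007765 W
  P_R6 = (0 - 2.909)²/1800 = 0.004702 W
P_total = P_R1 + P_R2 + P_R3 + P_R4 + P_R5 + P_R6 = 0.02166 W

Final answer: 0.02166 W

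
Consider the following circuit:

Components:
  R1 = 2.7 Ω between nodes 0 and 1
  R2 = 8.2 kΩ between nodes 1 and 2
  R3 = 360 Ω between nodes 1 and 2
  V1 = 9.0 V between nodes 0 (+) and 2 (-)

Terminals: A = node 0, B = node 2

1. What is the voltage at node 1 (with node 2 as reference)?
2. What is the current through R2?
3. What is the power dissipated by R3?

Nodal analysis, taking node 2 as the 0 V reference.
Source V1 fixes V_0 = 9 V.
KCL at each unknown node (sum of currents leaving = 0; resistances in Ω):
  Node 1: (V_1 - 9)/2.7 + (V_1 - 0)/8200 + (V_1 - 0)/360 = 0
Collecting terms: 0.3733 × V_1 = 3.333  =>  V_1 = 8.93 V
Part 1:
  Read off the nodal solution: V_1 = 8.93 V
Part 2:
  I_R2 = (V_1 - V_2)/R2 = (8.93 - 0)/8200 = 0.001089 A
  Magnitude: I_R2 = 0.001089 A
Part 3:
  I_R3 = (V_1 - V_2)/R3 = (8.93 - 0)/360 = 0.02481 A
  P_R3 = I_R3² × R3 = (0.02481)² × 360 = 0.2215 W

Final answers:
1. V_1 = 8.93 V
2. I_R2 = 0.001089 A
3. P_R3 = 0.2215 W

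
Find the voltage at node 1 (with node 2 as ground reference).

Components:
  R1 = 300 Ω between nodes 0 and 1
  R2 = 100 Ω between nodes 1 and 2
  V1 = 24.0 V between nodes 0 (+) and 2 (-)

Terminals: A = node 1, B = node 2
Nodal analysis, taking node 2 as the 0 V reference.
Source V1 fixes V_0 = 24 V.
KCL at each unknown node (sum of currents leaving = 0; resistances in Ω):
  Node 1: (V_1 - 24)/300 + (V_1 - 0)/100 = 0
Collecting terms: 0.01333 × V_1 = 0.08  =>  V_1 = 6 V
The requested potential is V_1 = 6 V.

Final answer: V_1 = 6 V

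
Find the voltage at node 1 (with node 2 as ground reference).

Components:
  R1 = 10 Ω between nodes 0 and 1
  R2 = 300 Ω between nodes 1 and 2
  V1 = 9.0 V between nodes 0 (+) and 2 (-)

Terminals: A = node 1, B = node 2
Nodal analysis, taking node 2 as the 0 V reference.
Source V1 fixes V_0 = 9 V.
KCL at each unknown node (sum of currents leaving = 0; resistances in Ω):
  Node 1: (V_1 - 9)/10 + (V_1 - 0)/300 = 0
Collecting terms: 0.1033 × V_1 = 0.9  =>  V_1 = 8.71 V
The requested potential is V_1 = 8.71 V.

Final answer: V_1 = 8.71 V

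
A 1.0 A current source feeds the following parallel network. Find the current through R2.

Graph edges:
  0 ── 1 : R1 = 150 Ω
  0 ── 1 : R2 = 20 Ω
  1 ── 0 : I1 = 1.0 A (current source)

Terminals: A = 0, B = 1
All resistors sit directly between nodes 0 and 1, so they are in parallel and share one voltage V; the full source current 1 A splits among them.
1/R_par = 1/150 + 1/20 = 0.05667 S  =>  R_par = 17.65 Ω
V = I × R_par = 1 × 17.65 = 17.65 V
I_R2 = V/R2 = 17.65/20 = 0.8824 A

Final answer: 0.8824 A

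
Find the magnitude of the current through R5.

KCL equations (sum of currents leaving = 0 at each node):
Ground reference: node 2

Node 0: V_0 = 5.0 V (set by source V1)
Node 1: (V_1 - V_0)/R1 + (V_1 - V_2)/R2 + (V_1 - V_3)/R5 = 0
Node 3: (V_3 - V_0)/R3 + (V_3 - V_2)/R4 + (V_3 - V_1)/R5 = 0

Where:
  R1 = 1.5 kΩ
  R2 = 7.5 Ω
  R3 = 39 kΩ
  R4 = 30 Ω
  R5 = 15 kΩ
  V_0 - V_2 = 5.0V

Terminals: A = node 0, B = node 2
Nodal analysis, taking node 2 as the 0 V reference.
Source V1 fixes V_0 = 5 V.
KCL at each unknown node (sum of currents leaving = 0; resistances in Ω):
  Node 1: (V_1 - 5)/1500 + (V_1 - 0)/7.5 + (V_1 - V_3)/15000 = 0
  Node 3: (V_3 - 5)/39000 + (V_3 - 0)/30 + (V_3 - V_1)/15000 = 0
Collecting terms (coefficients in siemens):
  0.1341·V_1 - 0.00006667·V_3 = 0.003333
  0.03343·V_3 - 0.00006667·V_1 = 0.0001282
Determinant D = (0.1341)(0.03343) - (-0.00006667)(-0.00006667) = 0.004481
V_1 = [(0.003333)(0.03343) - (-0.00006667)(0.0001282)]/D = 0.02487 V
V_3 = [(0.1341)(0.0001282) - (0.003333)(-0.00006667)]/D = 0.003885 V
I_R5 = (V_1 - V_3)/R5 = (0.02487 - 0.003885)/15000 = 0.000001399 A
|I_R5| = 0.000001399 A

Final answer: |I_R5| = 1.399e-06 A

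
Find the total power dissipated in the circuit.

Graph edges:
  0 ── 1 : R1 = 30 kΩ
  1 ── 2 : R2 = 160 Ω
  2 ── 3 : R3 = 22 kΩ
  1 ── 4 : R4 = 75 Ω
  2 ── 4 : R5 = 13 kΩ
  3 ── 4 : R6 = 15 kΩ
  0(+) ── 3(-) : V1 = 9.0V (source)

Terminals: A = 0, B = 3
Nodal analysis, taking node 3 as the 0 V reference.
Source V1 fixes V_0 = 9 V.
KCL at each unknown node (sum of currents leaving = 0; resistances in Ω):
  Node 1: (V_1 - 9)/30000 + (V_1 - V_2)/160 + (V_1 - V_4)/75 = 0
  Node 2: (V_2 - V_1)/160 + (V_2 - 0)/22000 + (V_2 - V_4)/13000 = 0
  Node 4: (V_4 - V_1)/75 + (V_4 - V_2)/13000 + (V_4 - 0)/15000 = 0
Collecting terms (coefficients in siemens):
  0.01962·V_1 - 0.00625·V_2 - 0.01333·V_4 = 0.0003
  0.006372·V_2 - 0.00625·V_1 - 0.00007692·V_4 = 0
  0.01348·V_4 - 0.01333·V_1 - 0.00007692·V_2 = 0
Solving these 3 simultaneous equations (Gaussian elimination) gives:
  V_1 = 2.072 V, V_2 = 2.057 V, V_4 = 2.062 V
Power in each resistor, P = (ΔV)²/R:
  P_R1 = (9 - 2.072)²/30000 = 0.0016 W
  P_R2 = (2.072 - 2.057)²/160 = 0.000001388 W
  P_R3 = (2.057 - 0)²/22000 = 0.0001923 W
  P_R4 = (2.072 - 2.062)²/75 = 0.000001424 W
  P_R5 = (2.057 - 2.062)²/13000 = 0.000000001606 W
  P_R6 = (0 - 2.062)²/15000 = 0.0002833 W
P_total = P_R1 + P_R2 + P_R3 + P_R4 + P_R5 + P_R6 = 0.002078 W

Final answer: 0.002078 W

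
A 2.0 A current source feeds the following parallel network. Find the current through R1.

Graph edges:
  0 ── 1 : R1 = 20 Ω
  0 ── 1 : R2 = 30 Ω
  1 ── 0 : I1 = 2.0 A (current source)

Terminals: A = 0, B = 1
All resistors sit directly between nodes 0 and 1, so they are in parallel and share one voltage V; the full source current 2 A splits among them.
1/R_par = 1/20 + 1/30 = 0.08333 S  =>  R_par = 12 Ω
V = I × R_par = 2 × 12 = 24 V
I_R1 = V/R1 = 24/20 = 1.2 A

Final answer: 1.2 A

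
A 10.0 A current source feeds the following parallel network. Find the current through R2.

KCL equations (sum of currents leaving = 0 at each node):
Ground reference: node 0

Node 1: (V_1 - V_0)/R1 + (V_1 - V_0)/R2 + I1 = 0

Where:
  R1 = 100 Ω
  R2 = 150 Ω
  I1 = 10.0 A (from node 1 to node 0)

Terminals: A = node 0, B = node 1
All resistors sit directly between nodes 0 and 1, so they are in parallel and share one voltage V; the full source current 10 A splits among them.
1/R_par = 1/100 + 1/150 = 0.01667 S  =>  R_par = 60 Ω
V = I × R_par = 10 × 60 = 600 V
I_R2 = V/R2 = 600/150 = 4 A

Final answer: 4 A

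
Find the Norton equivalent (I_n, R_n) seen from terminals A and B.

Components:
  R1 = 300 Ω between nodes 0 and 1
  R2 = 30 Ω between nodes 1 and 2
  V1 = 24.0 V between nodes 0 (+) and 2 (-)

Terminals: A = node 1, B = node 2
Find the Thévenin equivalent first; then I_n = V_th/R_th and R_n = R_th.
Step 1 — V_th is the open-circuit voltage V_A - V_B (nothing connected across the terminals).
Nodal analysis, taking node 2 as the 0 V reference.
Source V1 fixes V_0 = 24 V.
KCL at each unknown node (sum of currents leaving = 0; resistances in Ω):
  Node 1: (V_1 - 24)/300 + (V_1 - 0)/30 = 0
Collecting terms: 0.03667 × V_1 = 0.08  =>  V_1 = 2.182 V
V_th = V_1 - V_2 = 2.182 - 0 = 2.182 V
Step 2 — R_th: zero the source — replace V1 by a short circuit (node 2 merges into node 0) — and find the resistance seen between A (node 1) and B (node 0).
Reduce the network between node 1 (A) and node 0 (B) by series/parallel combination:
  Rp1 = R1 ‖ R2 (parallel, both between nodes 0 and 1) = 1/(1/300 + 1/30) = 27.27 Ω
R_th = 27.27 Ω
I_n = V_th/R_th = 2.182/27.27 = 0.08 A, and R_n = R_th = 27.27 Ω

Final answer: I_n = 0.08 A, R_n = 27.27 Ω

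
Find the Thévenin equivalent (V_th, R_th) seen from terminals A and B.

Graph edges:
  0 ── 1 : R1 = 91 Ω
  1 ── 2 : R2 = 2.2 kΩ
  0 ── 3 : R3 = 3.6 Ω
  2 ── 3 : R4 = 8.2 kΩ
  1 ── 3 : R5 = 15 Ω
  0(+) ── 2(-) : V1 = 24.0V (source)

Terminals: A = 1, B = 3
Step 1 — V_th is the open-circuit voltage V_A - V_B (nothing connected across the terminals).
Nodal analysis, taking node 2 as the 0 V reference.
Source V1 fixes V_0 = 24 V.
KCL at each unknown node (sum of currents leaving = 0; resistances in Ω):
  Node 1: (V_1 - 24)/91 + (V_1 - 0)/2200 + (V_1 - V_3)/15 = 0
  Node 3: (V_3 - 24)/3.6 + (V_3 - 0)/8200 + (V_3 - V_1)/15 = 0
Collecting terms (coefficients in siemens):
  0.07811·V_1 - 0.06667·V_3 = 0.2637
  0.3446·V_3 - 0.06667·V_1 = 6.667
Determinant D = (0.07811)(0.3446) - (-0.06667)(-0.06667) = 0.02247
V_1 = [(0.2637)(0.3446) - (-0.06667)(6.667)]/D = 23.82 V
V_3 = [(0.07811)(6.667) - (0.2637)(-0.06667)]/D = 23.96 V
V_th = V_1 - V_3 = 23.82 - 23.96 = -0.1334 V
Step 2 — R_th: zero the source — replace V1 by a short circuit (node 2 merges into node 0) — and find the resistance seen between A (node 1) and B (node 3).
Reduce the network between node 1 (A) and node 3 (B) by series/parallel combination:
  Rp1 = R1 ‖ R2 (parallel, both between nodes 0 and 1) = 1/(1/91 + 1/2200) = 87.39 Ω
  Rp2 = R3 ‖ R4 (parallel, both between nodes 0 and 3) = 1/(1/3.6 + 1/8200) = 3.598 Ω
  Rs1 = Rp1 + Rp2 (series, joined only at node 0) = 87.39 + 3.598 = 90.98 Ω
  Rp3 = R5 ‖ Rs1 (parallel, both between nodes 1 and 3) = 1/(1/15 + 1/90.98) = 12.88 Ω
R_th = 12.88 Ω

Final answer: V_th = -0.1334 V, R_th = 12.88 Ω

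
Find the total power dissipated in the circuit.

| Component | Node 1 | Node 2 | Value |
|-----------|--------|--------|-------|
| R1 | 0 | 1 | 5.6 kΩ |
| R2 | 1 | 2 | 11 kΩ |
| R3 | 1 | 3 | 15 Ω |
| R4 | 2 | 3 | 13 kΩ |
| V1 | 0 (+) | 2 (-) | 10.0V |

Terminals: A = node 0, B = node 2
Nodal analysis, taking node 2 as the 0 V reference.
Source V1 fixes V_0 = 10 V.
KCL at each unknown node (sum of currents leaving = 0; resistances in Ω):
  Node 1: (V_1 - 10)/5600 + (V_1 - 0)/11000 + (V_1 - V_3)/15 = 0
  Node 3: (V_3 - V_1)/15 + (V_3 - 0)/13000 = 0
Collecting terms (coefficients in siemens):
  0.06694·V_1 - 0.06667·V_3 = 0.001786
  0.06674·V_3 - 0.06667·V_1 = 0
Determinant D = (0.06694)(0.06674) - (-0.06667)(-0.06667) = 0.00002311
V_1 = [(0.001786)(0.06674) - (-0.06667)(0)]/D = 5.156 V
V_3 = [(0.06694)(0) - (0.001786)(-0.06667)]/D = 5.15 V
Power in each resistor, P = (ΔV)²/R:
  P_R1 = (10 - 5.156)²/5600 = 0.004189 W
  P_R2 = (5.156 - 0)²/11000 = 0.002417 W
  P_R3 = (5.156 - 5.15)²/15 = 0.000002354 W
  P_R4 = (0 - 5.15)²/13000 = 0.00204 W
P_total = P_R1 + P_R2 + P_R3 + P_R4 = 0.008649 W

Final answer: 0.008649 W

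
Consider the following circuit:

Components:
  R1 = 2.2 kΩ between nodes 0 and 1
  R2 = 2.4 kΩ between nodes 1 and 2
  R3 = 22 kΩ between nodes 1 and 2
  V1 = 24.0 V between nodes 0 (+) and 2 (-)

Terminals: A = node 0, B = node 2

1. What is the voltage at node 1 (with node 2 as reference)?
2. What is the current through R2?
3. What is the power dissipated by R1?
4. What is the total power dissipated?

Nodal analysis, taking node 2 as the 0 V reference.
Source V1 fixes V_0 = 24 V.
KCL at each unknown node (sum of currents leaving = 0; resistances in Ω):
  Node 1: (V_1 - 24)/2200 + (V_1 - 0)/2400 + (V_1 - 0)/22000 = 0
Collecting terms: 0.0009167 × V_1 = 0.01091  =>  V_1 = 11.9 V
Part 1:
  Read off the nodal solution: V_1 = 11.9 V
Part 2:
  I_R2 = (V_1 - V_2)/R2 = (11.9 - 0)/2400 = 0.004959 A
  Magnitude: I_R2 = 0.004959 A
Part 3:
  I_R1 = (V_0 - V_1)/R1 = (24 - 11.9)/2200 = 0.0055 A
  P_R1 = I_R1² × R1 = (0.0055)² × 2200 = 0.06654 W
Part 4:
  Power in each resistor, P = (ΔV)²/R:
    P_R1 = (24 - 11.9)²/2200 = 0.06654 W
    P_R2 = (11.9 - 0)²/2400 = 0.05901 W
    P_R3 = (11.9 - 0)²/22000 = 0.006438 W
  P_total = P_R1 + P_R2 + P_R3 = 0.132 W

Final answers:
1. V_1 = 11.9 V
2. I_R2 = 0.004959 A
3. P_R1 = 0.06654 W
4. P_total = 0.132 W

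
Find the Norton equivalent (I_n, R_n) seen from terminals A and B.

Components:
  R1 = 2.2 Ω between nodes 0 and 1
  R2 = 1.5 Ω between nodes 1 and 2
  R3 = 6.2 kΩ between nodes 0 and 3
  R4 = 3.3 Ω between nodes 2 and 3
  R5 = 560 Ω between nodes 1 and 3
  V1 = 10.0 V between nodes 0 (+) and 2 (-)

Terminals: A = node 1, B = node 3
Find the Thévenin equivalent first; then I_n = V_th/R_th and R_n = R_th.
Step 1 — V_th is the open-circuit voltage V_A - V_B (nothing connected across the terminals).
Nodal analysis, taking node 2 as the 0 V reference.
Source V1 fixes V_0 = 10 V.
KCL at each unknown node (sum of currents leaving = 0; resistances in Ω):
  Node 1: (V_1 - 10)/2.2 + (V_1 - 0)/1.5 + (V_1 - V_3)/560 = 0
  Node 3: (V_3 - 10)/6200 + (V_3 - 0)/3.3 + (V_3 - V_1)/560 = 0
Collecting terms (coefficients in siemens):
  1.123·V_1 - 0.001786·V_3 = 4.545
  0.305·V_3 - 0.001786·V_1 = 0.001613
Determinant D = (1.123)(0.305) - (-0.001786)(-0.001786) = 0.3425
V_1 = [(4.545)(0.305) - (-0.001786)(0.001613)]/D = 4.048 V
V_3 = [(1.123)(0.001613) - (4.545)(-0.001786)]/D = 0.02899 V
V_th = V_1 - V_3 = 4.048 - 0.02899 = 4.019 V
Step 2 — R_th: zero the source — replace V1 by a short circuit (node 2 merges into node 0) — and find the resistance seen between A (node 1) and B (node 3).
Reduce the network between node 1 (A) and node 3 (B) by series/parallel combination:
  Rp1 = R1 ‖ R2 (parallel, both between nodes 0 and 1) = 1/(1/2.2 + 1/1.5) = 0.8919 Ω
  Rp2 = R3 ‖ R4 (parallel, both between nodes 0 and 3) = 1/(1/6200 + 1/3.3) = 3.298 Ω
  Rs1 = Rp1 + Rp2 (series, joined only at node 0) = 0.8919 + 3.298 = 4.19 Ω
  Rp3 = R5 ‖ Rs1 (parallel, both between nodes 1 and 3) = 1/(1/560 + 1/4.19) = 4.159 Ω
R_th = 4.159 Ω
I_n = V_th/R_th = 4.019/4.159 = 0.9663 A, and R_n = R_th = 4.159 Ω

Final answer: I_n = 0.9663 A, R_n = 4.159 Ω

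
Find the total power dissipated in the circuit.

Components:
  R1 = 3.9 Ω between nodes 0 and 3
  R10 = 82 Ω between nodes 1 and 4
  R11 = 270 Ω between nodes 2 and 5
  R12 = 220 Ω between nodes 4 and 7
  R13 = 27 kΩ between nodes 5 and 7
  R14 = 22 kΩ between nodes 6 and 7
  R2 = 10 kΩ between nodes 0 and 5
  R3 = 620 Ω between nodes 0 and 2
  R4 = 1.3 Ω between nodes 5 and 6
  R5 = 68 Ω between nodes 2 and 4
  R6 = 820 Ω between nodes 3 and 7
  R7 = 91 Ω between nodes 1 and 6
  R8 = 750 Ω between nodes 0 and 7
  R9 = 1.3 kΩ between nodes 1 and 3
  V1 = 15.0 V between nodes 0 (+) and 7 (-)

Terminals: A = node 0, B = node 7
Nodal analysis, taking node 7 as the 0 V reference.
Source V1 fixes V_0 = 15 V.
KCL at each unknown node (sum of currents leaving = 0; resistances in Ω):
  Node 1: (V_1 - V_6)/91 + (V_1 - V_3)/1300 + (V_1 - V_4)/82 = 0
  Node 2: (V_2 - 15)/620 + (V_2 - V_4)/68 + (V_2 - V_5)/270 = 0
  Node 3: (V_3 - 15)/3.9 + (V_3 - 0)/820 + (V_3 - V_1)/1300 = 0
  Node 4: (V_4 - V_2)/68 + (V_4 - V_1)/82 + (V_4 - 0)/220 = 0
  Node 5: (V_5 - 15)/10000 + (V_5 - V_6)/1.3 + (V_5 - V_2)/270 + (V_5 - 0)/27000 = 0
  Node 6: (V_6 - V_5)/1.3 + (V_6 - V_1)/91 + (V_6 - 0)/22000 = 0
Collecting terms (coefficients in siemens):
  0.02395·V_1 - 0.0007692·V_3 - 0.0122·V_4 - 0.01099·V_6 = 0
  0.02002·V_2 - 0.01471·V_4 - 0.003704·V_5 = 0.02419
  0.2584·V_3 - 0.0007692·V_1 = 3.846
  0.03145·V_4 - 0.0122·V_1 - 0.01471·V_2 = 0
  0.7731·V_5 - 0.003704·V_2 - 0.7692·V_6 = 0.0015
  0.7803·V_6 - 0.01099·V_1 - 0.7692·V_5 = 0
Solving these 6 simultaneous equations (Gaussian elimination) gives:
  V_1 = 5.594 V, V_2 = 5.872 V, V_3 = 14.9 V, V_4 = 4.915 V
  V_5 = 5.696 V, V_6 = 5.695 V
Power in each resistor, P = (ΔV)²/R:
  P_R1 = (15 - 14.9)²/3.9 = 0.002503 W
  P_R2 = (15 - 5.696)²/10000 = 0.008656 W
  P_R3 = (15 - 5.872)²/620 = 0.1344 W
  P_R4 = (5.696 - 5.695)²/1.3 = 0.000002441 W
  P_R5 = (5.872 - 4.915)²/68 = 0.01346 W
  P_R6 = (14.9 - 0)²/820 = 0.2708 W
  P_R7 = (5.594 - 5.695)²/91 = 0.0001124 W
  P_R8 = (15 - 0)²/750 = 0.3 W
  P_R9 = (5.594 - 14.9)²/1300 = 0.06664 W
  P_R10 = (5.594 - 4.915)²/82 = 0.00561 W
  P_R11 = (5.872 - 5.696)²/270 = 0.0001144 W
  P_R12 = (4.915 - 0)²/220 = 0.1098 W
  P_R13 = (5.696 - 0)²/27000 = 0.001202 W
  P_R14 = (5.695 - 0)²/22000 = 0.001474 W
P_total = P_R1 + P_R2 + P_R3 + P_R4 + P_R5 + P_R6 + P_R7 + P_R8 + P_R9 + P_R10 + P_R11 + P_R12 + P_R13 + P_R14 = 0.9148 W

Final answer: 0.9148 W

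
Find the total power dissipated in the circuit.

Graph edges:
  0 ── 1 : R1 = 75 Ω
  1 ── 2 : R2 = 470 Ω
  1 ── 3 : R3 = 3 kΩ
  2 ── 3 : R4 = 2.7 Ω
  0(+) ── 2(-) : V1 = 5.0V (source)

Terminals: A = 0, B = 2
Nodal analysis, taking node 2 as the 0 V reference.
Source V1 fixes V_0 = 5 V.
KCL at each unknown node (sum of currents leaving = 0; resistances in Ω):
  Node 1: (V_1 - 5)/75 + (V_1 - 0)/470 + (V_1 - V_3)/3000 = 0
  Node 3: (V_3 - V_1)/3000 + (V_3 - 0)/2.7 = 0
Collecting terms (coefficients in siemens):
  0.01579·V_1 - 0.0003333·V_3 = 0.06667
  0.3707·V_3 - 0.0003333·V_1 = 0
Determinant D = (0.01579)(0.3707) - (-0.0003333)(-0.0003333) = 0.005855
V_1 = [(0.06667)(0.3707) - (-0.0003333)(0)]/D = 4.221 V
V_3 = [(0.01579)(0) - (0.06667)(-0.0003333)]/D = 0.003795 V
Power in each resistor, P = (ΔV)²/R:
  P_R1 = (5 - 4.221)²/75 = 0.008091 W
  P_R2 = (4.221 - 0)²/470 = 0.03791 W
  P_R3 = (4.221 - 0.003795)²/3000 = 0.005928 W
  P_R4 = (0 - 0.003795)²/2.7 = 0.000005335 W
P_total = P_R1 + P_R2 + P_R3 + P_R4 = 0.05193 W

Final answer: 0.05193 W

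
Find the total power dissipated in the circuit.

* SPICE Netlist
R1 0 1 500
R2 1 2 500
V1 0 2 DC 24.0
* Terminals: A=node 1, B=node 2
Nodal analysis, taking node 2 as the 0 V reference.
Source V1 fixes V_0 = 24 V.
KCL at each unknown node (sum of currents leaving = 0; resistances in Ω):
  Node 1: (V_1 - 24)/500 + (V_1 - 0)/500 = 0
Collecting terms: 0.004 × V_1 = 0.048  =>  V_1 = 12 V
Power in each resistor, P = (ΔV)²/R:
  P_R1 = (24 - 12)²/500 = 0.288 W
  P_R2 = (12 - 0)²/500 = 0.288 W
P_total = P_R1 + P_R2 = 0.576 W

Final answer: 0.576 W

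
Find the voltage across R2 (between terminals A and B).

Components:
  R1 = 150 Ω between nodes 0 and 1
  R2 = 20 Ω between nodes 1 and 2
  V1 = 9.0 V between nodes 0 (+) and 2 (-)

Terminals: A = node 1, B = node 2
R1 and R2 are in series across V1 (node 0 → node 1 → node 2), and the output A–B is taken across R2, so this is a voltage divider.
Series current: I = V1/(R1 + R2) = 9/(150 + 20) = 9/170 = 0.05294 A
V_R2 = I × R2 = V1 × R2/(R1 + R2) = 9 × 20/170 = 1.059 V

Final answer: 1.059 V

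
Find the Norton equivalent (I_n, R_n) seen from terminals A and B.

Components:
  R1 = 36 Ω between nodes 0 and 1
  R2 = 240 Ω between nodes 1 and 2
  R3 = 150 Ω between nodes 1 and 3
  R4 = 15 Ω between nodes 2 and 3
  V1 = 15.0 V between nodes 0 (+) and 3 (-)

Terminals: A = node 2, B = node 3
Find the Thévenin equivalent first; then I_n = V_th/R_th and R_n = R_th.
Step 1 — V_th is the open-circuit voltage V_A - V_B (nothing connected across the terminals).
Nodal analysis, taking node 3 as the 0 V reference.
Source V1 fixes V_0 = 15 V.
KCL at each unknown node (sum of currents leaving = 0; resistances in Ω):
  Node 1: (V_1 - 15)/36 + (V_1 - V_2)/240 + (V_1 - 0)/150 = 0
  Node 2: (V_2 - V_1)/240 + (V_2 - 0)/15 = 0
Collecting terms (coefficients in siemens):
  0.03861·V_1 - 0.004167·V_2 = 0.4167
  0.07083·V_2 - 0.004167·V_1 = 0
Determinant D = (0.03861)(0.07083) - (-0.004167)(-0.004167) = 0.002718
V_1 = [(0.4167)(0.07083) - (-0.004167)(0)]/D = 10.86 V
V_2 = [(0.03861)(0) - (0.4167)(-0.004167)]/D = 0.6388 V
V_th = V_2 - V_3 = 0.6388 - 0 = 0.6388 V
Step 2 — R_th: zero the source — replace V1 by a short circuit (node 3 merges into node 0) — and find the resistance seen between A (node 2) and B (node 0).
Reduce the network between node 2 (A) and node 0 (B) by series/parallel combination:
  Rp1 = R1 ‖ R3 (parallel, both between nodes 0 and 1) = 1/(1/36 + 1/150) = 29.03 Ω
  Rs1 = R2 + Rp1 (series, joined only at node 1) = 240 + 29.03 = 269 Ω
  Rp2 = R4 ‖ Rs1 (parallel, both between nodes 0 and 2) = 1/(1/15 + 1/269) = 14.21 Ω
R_th = 14.21 Ω
I_n = V_th/R_th = 0.6388/14.21 = 0.04496 A, and R_n = R_th = 14.21 Ω

Final answer: I_n = 0.04496 A, R_n = 14.21 Ω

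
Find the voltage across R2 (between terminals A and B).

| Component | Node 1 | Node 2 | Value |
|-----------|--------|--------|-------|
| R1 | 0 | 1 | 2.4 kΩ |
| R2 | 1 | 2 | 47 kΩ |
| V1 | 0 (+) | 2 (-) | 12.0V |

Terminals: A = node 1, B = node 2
R1 and R2 are in series across V1 (node 0 → node 1 → node 2), and the output A–B is taken across R2, so this is a voltage divider.
Series current: I = V1/(R1 + R2) = 12/(2400 + 47000) = 12/49400 = 0.0002429 A
V_R2 = I × R2 = V1 × R2/(R1 + R2) = 12 × 47000/49400 = 11.42 V

Final answer: 11.42 V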